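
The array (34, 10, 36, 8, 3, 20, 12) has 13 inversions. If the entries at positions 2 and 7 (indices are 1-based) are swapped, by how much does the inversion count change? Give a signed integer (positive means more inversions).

Positions 2 and 7 hold 10 and 12; after swapping, the array is [34, 12, 36, 8, 3, 20, 10].
For each element, count later entries that are smaller:
34: 5
12: 3
36: 4
8: 1
3: 0
20: 1
10: 0
Sum: 5 + 3 + 4 + 1 + 0 + 1 + 0 = 14
Change: 14 − 13 = +1

+1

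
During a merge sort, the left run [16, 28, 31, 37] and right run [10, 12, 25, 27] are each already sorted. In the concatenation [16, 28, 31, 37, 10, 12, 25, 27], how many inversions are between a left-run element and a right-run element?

14 cross-inversions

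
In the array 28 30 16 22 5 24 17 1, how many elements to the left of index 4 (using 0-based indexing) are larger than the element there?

4

The element at index 4 is 5.
Elements before it: 28, 30, 16, 22
Those larger than 5: 28, 30, 16, 22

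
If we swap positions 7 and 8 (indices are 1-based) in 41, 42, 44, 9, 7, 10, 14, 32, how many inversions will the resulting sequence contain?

Positions 7 and 8 hold 14 and 32; after swapping, the array is [41, 42, 44, 9, 7, 10, 32, 14].
Count, for each position, how many later elements it exceeds:
41 → 9, 7, 10, 32, 14 → 5
42 → 9, 7, 10, 32, 14 → 5
44 → 9, 7, 10, 32, 14 → 5
9 → 7 → 1
7 → none → 0
10 → none → 0
32 → 14 → 1
14 → none → 0
Sum: 5 + 5 + 5 + 1 + 0 + 0 + 1 + 0 = 17

17 inversions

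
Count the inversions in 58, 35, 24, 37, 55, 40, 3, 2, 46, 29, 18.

Element-by-element contributions:
58 → 35, 24, 37, 55, 40, 3, 2, 46, 29, 18 → 10
35 → 24, 3, 2, 29, 18 → 5
24 → 3, 2, 18 → 3
37 → 3, 2, 29, 18 → 4
55 → 40, 3, 2, 46, 29, 18 → 6
40 → 3, 2, 29, 18 → 4
3 → 2 → 1
2 → none → 0
46 → 29, 18 → 2
29 → 18 → 1
18 → none → 0
Sum: 10 + 5 + 3 + 4 + 6 + 4 + 1 + 0 + 2 + 1 + 0 = 36

36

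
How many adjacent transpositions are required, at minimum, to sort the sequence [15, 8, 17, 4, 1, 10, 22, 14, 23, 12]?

18 adjacent swaps

Minimum adjacent swaps = number of inversions (each swap of adjacent out-of-order elements removes one inversion and no swap can remove more).
Count inversions — for each element, later elements that are smaller:
15: 8, 4, 1, 10, 14, 12 → 6
8: 4, 1 → 2
17: 4, 1, 10, 14, 12 → 5
4: 1 → 1
1: none → 0
10: none → 0
22: 14, 12 → 2
14: 12 → 1
23: 12 → 1
12: none → 0
Total inversions: 6 + 2 + 5 + 1 + 0 + 0 + 2 + 1 + 1 + 0 = 18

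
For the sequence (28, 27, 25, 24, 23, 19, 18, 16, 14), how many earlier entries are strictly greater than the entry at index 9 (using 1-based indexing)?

8 such elements

The element at index 9 is 14.
Elements before it: 28, 27, 25, 24, 23, 19, 18, 16
Those larger than 14: 28, 27, 25, 24, 23, 19, 18, 16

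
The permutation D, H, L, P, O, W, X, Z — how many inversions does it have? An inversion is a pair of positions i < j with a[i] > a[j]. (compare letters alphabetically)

There is 1 out-of-order pair.

Element-by-element contributions:
D → none → 0
H → none → 0
L → none → 0
P → O → 1
O → none → 0
W → none → 0
X → none → 0
Z → none → 0
Sum: 0 + 0 + 0 + 1 + 0 + 0 + 0 + 0 = 1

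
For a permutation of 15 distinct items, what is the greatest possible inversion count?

The maximum occurs when the array is in strictly decreasing order: every one of the C(15, 2) pairs is inverted.
C(15, 2) = 15·14/2 = 105

105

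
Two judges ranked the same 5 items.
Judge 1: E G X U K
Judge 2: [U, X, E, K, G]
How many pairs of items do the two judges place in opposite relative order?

6

Assign each item its position (1..5) in the first ordering, then rewrite the second ordering as that position sequence:
positions: E→1, G→2, X→3, U→4, K→5
second ordering as positions: [4, 3, 1, 5, 2]
Discordant pairs = inversions in this position sequence.
4: 3, 1, 2 → 3
3: 1, 2 → 2
1: 0
5: 2 → 1
2: 0
Total: 3 + 2 + 0 + 1 + 0 = 6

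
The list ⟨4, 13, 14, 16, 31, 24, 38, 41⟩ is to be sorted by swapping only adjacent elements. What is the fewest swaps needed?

There is 1 adjacent swap.

Minimum adjacent swaps = number of inversions (each swap of adjacent out-of-order elements removes one inversion and no swap can remove more).
Count inversions — for each element, later elements that are smaller:
4: none → 0
13: none → 0
14: none → 0
16: none → 0
31: 24 → 1
24: none → 0
38: none → 0
41: none → 0
Total inversions: 0 + 0 + 0 + 0 + 1 + 0 + 0 + 0 = 1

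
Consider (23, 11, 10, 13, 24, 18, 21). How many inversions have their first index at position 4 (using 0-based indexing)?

2

The element at index 4 is 24.
Elements after it: 18, 21
Those smaller than 24: 18, 21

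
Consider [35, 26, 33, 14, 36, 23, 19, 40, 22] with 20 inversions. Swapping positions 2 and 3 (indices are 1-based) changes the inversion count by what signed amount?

+1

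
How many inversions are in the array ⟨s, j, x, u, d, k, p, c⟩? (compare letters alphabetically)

19

Count, for each position, how many later elements it exceeds:
s → j, d, k, p, c → 5
j → d, c → 2
x → u, d, k, p, c → 5
u → d, k, p, c → 4
d → c → 1
k → c → 1
p → c → 1
c → none → 0
Sum: 5 + 2 + 5 + 4 + 1 + 1 + 1 + 0 = 19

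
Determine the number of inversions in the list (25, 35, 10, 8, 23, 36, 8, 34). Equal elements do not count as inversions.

14 out-of-order pairs

Count, for each position, how many later elements it exceeds:
25: 4
35: 5
10: 2
8: 0
23: 1
36: 2
8: 0
34: 0
Sum: 4 + 5 + 2 + 0 + 1 + 2 + 0 + 0 = 14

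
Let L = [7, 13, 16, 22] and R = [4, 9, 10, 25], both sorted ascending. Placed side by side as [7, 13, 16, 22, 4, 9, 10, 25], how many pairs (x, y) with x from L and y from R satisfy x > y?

10 cross-inversions

For each element r of the right run, count left-run elements greater than r:
r = 4: 7, 13, 16, 22 → 4
r = 9: 13, 16, 22 → 3
r = 10: 13, 16, 22 → 3
r = 25: none → 0
Cross-inversions: 4 + 3 + 3 + 0 = 10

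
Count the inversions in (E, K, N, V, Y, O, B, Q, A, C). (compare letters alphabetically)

There are 25 out-of-order pairs.

For each element, count later entries that are smaller:
E → B, A, C → 3
K → B, A, C → 3
N → B, A, C → 3
V → O, B, Q, A, C → 5
Y → O, B, Q, A, C → 5
O → B, A, C → 3
B → A → 1
Q → A, C → 2
A → none → 0
C → none → 0
Sum: 3 + 3 + 3 + 5 + 5 + 3 + 1 + 2 + 0 + 0 = 25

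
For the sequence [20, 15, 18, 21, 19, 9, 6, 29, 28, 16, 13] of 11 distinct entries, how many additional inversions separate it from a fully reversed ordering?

25 inversions short

Maximum inversions for 11 distinct elements is C(11, 2) = 11·10/2 = 55.
Current inversions — for each element, count later smaller elements:
20: 7
15: 3
18: 4
21: 5
19: 4
9: 1
6: 0
29: 3
28: 2
16: 1
13: 0
Current total: 7 + 3 + 4 + 5 + 4 + 1 + 0 + 3 + 2 + 1 + 0 = 30
Shortfall: 55 − 30 = 25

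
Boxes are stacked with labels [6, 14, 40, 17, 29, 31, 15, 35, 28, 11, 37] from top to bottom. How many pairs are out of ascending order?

21

Count, for each position, how many later elements it exceeds:
6 → none → 0
14 → 11 → 1
40 → 17, 29, 31, 15, 35, 28, 11, 37 → 8
17 → 15, 11 → 2
29 → 15, 28, 11 → 3
31 → 15, 28, 11 → 3
15 → 11 → 1
35 → 28, 11 → 2
28 → 11 → 1
11 → none → 0
37 → none → 0
Sum: 0 + 1 + 8 + 2 + 3 + 3 + 1 + 2 + 1 + 0 + 0 = 21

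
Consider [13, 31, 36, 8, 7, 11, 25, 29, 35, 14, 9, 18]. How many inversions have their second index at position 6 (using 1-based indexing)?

The element at index 6 is 11.
Elements before it: 13, 31, 36, 8, 7
Those larger than 11: 13, 31, 36

3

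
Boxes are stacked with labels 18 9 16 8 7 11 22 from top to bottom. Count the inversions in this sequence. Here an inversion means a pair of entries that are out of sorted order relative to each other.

For each element, count later entries that are smaller:
18: 5
9: 2
16: 3
8: 1
7: 0
11: 0
22: 0
Sum: 5 + 2 + 3 + 1 + 0 + 0 + 0 = 11

There are 11 inversions.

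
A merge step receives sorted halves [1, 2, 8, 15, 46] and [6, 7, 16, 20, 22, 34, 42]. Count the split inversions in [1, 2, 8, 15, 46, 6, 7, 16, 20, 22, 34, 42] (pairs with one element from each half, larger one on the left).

11 split inversions

Take each right-half value and tally the left-half values above it:
r = 6: 8, 15, 46 → 3
r = 7: 8, 15, 46 → 3
r = 16: 46 → 1
r = 20: 46 → 1
r = 22: 46 → 1
r = 34: 46 → 1
r = 42: 46 → 1
Cross-inversions: 3 + 3 + 1 + 1 + 1 + 1 + 1 = 11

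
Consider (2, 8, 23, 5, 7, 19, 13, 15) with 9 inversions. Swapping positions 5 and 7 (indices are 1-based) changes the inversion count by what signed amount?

Positions 5 and 7 hold 7 and 13; after swapping, the array is [2, 8, 23, 5, 13, 19, 7, 15].
Count, for each position, how many later elements it exceeds:
2: 0
8: 2
23: 5
5: 0
13: 1
19: 2
7: 0
15: 0
Sum: 0 + 2 + 5 + 0 + 1 + 2 + 0 + 0 = 10
Change: 10 − 9 = +1

+1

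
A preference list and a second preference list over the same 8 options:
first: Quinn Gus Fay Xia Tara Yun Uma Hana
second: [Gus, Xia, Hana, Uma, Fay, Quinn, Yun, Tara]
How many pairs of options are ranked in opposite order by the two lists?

There are 14 pairs.

Assign each item its position (1..8) in the first ordering, then rewrite the second ordering as that position sequence:
positions: Quinn→1, Gus→2, Fay→3, Xia→4, Tara→5, Yun→6, Uma→7, Hana→8
second ordering as positions: [2, 4, 8, 7, 3, 1, 6, 5]
Discordant pairs = inversions in this position sequence.
2: 1 → 1
4: 3, 1 → 2
8: 7, 3, 1, 6, 5 → 5
7: 3, 1, 6, 5 → 4
3: 1 → 1
1: 0
6: 5 → 1
5: 0
Total: 1 + 2 + 5 + 4 + 1 + 0 + 1 + 0 = 14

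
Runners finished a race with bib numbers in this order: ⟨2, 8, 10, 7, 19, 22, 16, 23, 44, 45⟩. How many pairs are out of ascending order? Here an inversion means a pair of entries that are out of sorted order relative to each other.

4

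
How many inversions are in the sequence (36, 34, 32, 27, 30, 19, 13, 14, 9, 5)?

43

Sweep left to right; for each value list the smaller values that follow it:
36: 9
34: 8
32: 7
27: 5
30: 5
19: 4
13: 2
14: 2
9: 1
5: 0
Sum: 9 + 8 + 7 + 5 + 5 + 4 + 2 + 2 + 1 + 0 = 43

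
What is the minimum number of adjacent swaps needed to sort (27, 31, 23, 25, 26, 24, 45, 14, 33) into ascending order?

Each adjacent swap fixes exactly one inversion, so the minimum swap count equals the number of inversions.
Count inversions — for each element, later elements that are smaller:
27: 23, 25, 26, 24, 14 → 5
31: 23, 25, 26, 24, 14 → 5
23: 14 → 1
25: 24, 14 → 2
26: 24, 14 → 2
24: 14 → 1
45: 14, 33 → 2
14: none → 0
33: none → 0
Total inversions: 5 + 5 + 1 + 2 + 2 + 1 + 2 + 0 + 0 = 18

18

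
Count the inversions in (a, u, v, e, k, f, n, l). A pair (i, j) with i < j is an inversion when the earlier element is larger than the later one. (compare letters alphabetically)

Inversions: 12

Element-by-element contributions:
a → none → 0
u → e, k, f, n, l → 5
v → e, k, f, n, l → 5
e → none → 0
k → f → 1
f → none → 0
n → l → 1
l → none → 0
Sum: 0 + 5 + 5 + 0 + 1 + 0 + 1 + 0 = 12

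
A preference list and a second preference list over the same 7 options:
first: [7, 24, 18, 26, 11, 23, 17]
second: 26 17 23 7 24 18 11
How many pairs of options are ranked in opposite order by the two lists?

Assign each item its position (1..7) in the first ordering, then rewrite the second ordering as that position sequence:
positions: 7→1, 24→2, 18→3, 26→4, 11→5, 23→6, 17→7
second ordering as positions: [4, 7, 6, 1, 2, 3, 5]
Discordant pairs = inversions in this position sequence.
4: 1, 2, 3 → 3
7: 6, 1, 2, 3, 5 → 5
6: 1, 2, 3, 5 → 4
1: 0
2: 0
3: 0
5: 0
Total: 3 + 5 + 4 + 0 + 0 + 0 + 0 = 12

12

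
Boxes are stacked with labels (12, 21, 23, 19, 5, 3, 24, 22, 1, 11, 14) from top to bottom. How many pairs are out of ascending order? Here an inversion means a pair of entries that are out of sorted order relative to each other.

Element-by-element contributions:
12: 4
21: 6
23: 7
19: 5
5: 2
3: 1
24: 4
22: 3
1: 0
11: 0
14: 0
Sum: 4 + 6 + 7 + 5 + 2 + 1 + 4 + 3 + 0 + 0 + 0 = 32

There are 32 inversions.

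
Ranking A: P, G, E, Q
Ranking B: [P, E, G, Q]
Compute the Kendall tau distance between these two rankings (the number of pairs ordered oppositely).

1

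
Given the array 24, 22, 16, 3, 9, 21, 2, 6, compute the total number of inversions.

Element-by-element contributions:
24: 7
22: 6
16: 4
3: 1
9: 2
21: 2
2: 0
6: 0
Sum: 7 + 6 + 4 + 1 + 2 + 2 + 0 + 0 = 22

There are 22 inversions.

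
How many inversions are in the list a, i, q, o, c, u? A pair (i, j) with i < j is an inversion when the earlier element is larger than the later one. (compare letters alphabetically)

Inversions: 4

Listing every pair i<j with a[i]>a[j] (using 1-based positions):
(2,5): i > c
(3,4): q > o
(3,5): q > c
(4,5): o > c
That's 4 pairs.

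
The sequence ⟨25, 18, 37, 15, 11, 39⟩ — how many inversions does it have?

8

For each element, count later entries that are smaller:
25 → 18, 15, 11 → 3
18 → 15, 11 → 2
37 → 15, 11 → 2
15 → 11 → 1
11 → none → 0
39 → none → 0
Sum: 3 + 2 + 2 + 1 + 0 + 0 = 8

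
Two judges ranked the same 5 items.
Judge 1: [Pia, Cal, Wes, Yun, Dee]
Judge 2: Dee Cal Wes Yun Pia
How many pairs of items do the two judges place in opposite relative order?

Assign each item its position (1..5) in the first ordering, then rewrite the second ordering as that position sequence:
positions: Pia→1, Cal→2, Wes→3, Yun→4, Dee→5
second ordering as positions: [5, 2, 3, 4, 1]
Discordant pairs = inversions in this position sequence.
5: 2, 3, 4, 1 → 4
2: 1 → 1
3: 1 → 1
4: 1 → 1
1: 0
Total: 4 + 1 + 1 + 1 + 0 = 7

7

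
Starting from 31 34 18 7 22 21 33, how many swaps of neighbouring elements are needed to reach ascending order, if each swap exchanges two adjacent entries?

11 adjacent swaps

Each adjacent swap fixes exactly one inversion, so the minimum swap count equals the number of inversions.
Count inversions — for each element, later elements that are smaller:
31: 18, 7, 22, 21 → 4
34: 18, 7, 22, 21, 33 → 5
18: 7 → 1
7: none → 0
22: 21 → 1
21: none → 0
33: none → 0
Total inversions: 4 + 5 + 1 + 0 + 1 + 0 + 0 = 11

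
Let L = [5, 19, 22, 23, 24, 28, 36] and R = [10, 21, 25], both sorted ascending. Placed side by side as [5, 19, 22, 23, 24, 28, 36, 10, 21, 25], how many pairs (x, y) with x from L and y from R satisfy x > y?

Take each right-half value and tally the left-half values above it:
r = 10: 19, 22, 23, 24, 28, 36 → 6
r = 21: 22, 23, 24, 28, 36 → 5
r = 25: 28, 36 → 2
Cross-inversions: 6 + 5 + 2 = 13

13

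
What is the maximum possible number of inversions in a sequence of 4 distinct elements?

6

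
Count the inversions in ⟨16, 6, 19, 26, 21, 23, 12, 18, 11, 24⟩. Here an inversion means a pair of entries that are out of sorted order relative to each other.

20 inversions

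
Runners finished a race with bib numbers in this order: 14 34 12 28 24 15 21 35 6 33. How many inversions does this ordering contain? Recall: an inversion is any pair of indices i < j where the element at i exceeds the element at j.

For each element, count later entries that are smaller:
14 → 12, 6 → 2
34 → 12, 28, 24, 15, 21, 6, 33 → 7
12 → 6 → 1
28 → 24, 15, 21, 6 → 4
24 → 15, 21, 6 → 3
15 → 6 → 1
21 → 6 → 1
35 → 6, 33 → 2
6 → none → 0
33 → none → 0
Sum: 2 + 7 + 1 + 4 + 3 + 1 + 1 + 2 + 0 + 0 = 21

21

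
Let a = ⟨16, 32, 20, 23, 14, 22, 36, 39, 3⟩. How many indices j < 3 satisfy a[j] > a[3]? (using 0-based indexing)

The element at index 3 is 23.
Elements before it: 16, 32, 20
Those larger than 23: 32

1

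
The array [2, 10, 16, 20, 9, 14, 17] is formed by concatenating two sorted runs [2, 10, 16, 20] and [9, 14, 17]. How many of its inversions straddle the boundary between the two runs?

6

For each element r of the right run, count left-run elements greater than r:
r = 9: 10, 16, 20 → 3
r = 14: 16, 20 → 2
r = 17: 20 → 1
Cross-inversions: 3 + 2 + 1 = 6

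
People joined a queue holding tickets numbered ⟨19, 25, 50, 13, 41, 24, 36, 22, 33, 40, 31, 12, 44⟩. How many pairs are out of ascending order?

For each element, count later entries that are smaller:
19 → 13, 12 → 2
25 → 13, 24, 22, 12 → 4
50 → 13, 41, 24, 36, 22, 33, 40, 31, 12, 44 → 10
13 → 12 → 1
41 → 24, 36, 22, 33, 40, 31, 12 → 7
24 → 22, 12 → 2
36 → 22, 33, 31, 12 → 4
22 → 12 → 1
33 → 31, 12 → 2
40 → 31, 12 → 2
31 → 12 → 1
12 → none → 0
44 → none → 0
Sum: 2 + 4 + 10 + 1 + 7 + 2 + 4 + 1 + 2 + 2 + 1 + 0 + 0 = 36

36 inversions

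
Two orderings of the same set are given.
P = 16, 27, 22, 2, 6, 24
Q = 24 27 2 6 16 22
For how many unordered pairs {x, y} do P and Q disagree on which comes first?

Assign each item its position (1..6) in the first ordering, then rewrite the second ordering as that position sequence:
positions: 16→1, 27→2, 22→3, 2→4, 6→5, 24→6
second ordering as positions: [6, 2, 4, 5, 1, 3]
Discordant pairs = inversions in this position sequence.
6: 2, 4, 5, 1, 3 → 5
2: 1 → 1
4: 1, 3 → 2
5: 1, 3 → 2
1: 0
3: 0
Total: 5 + 1 + 2 + 2 + 0 + 0 = 10

There are 10 disagreeing pairs.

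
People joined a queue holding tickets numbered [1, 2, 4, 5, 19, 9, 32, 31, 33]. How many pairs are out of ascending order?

Count, for each position, how many later elements it exceeds:
1: 0
2: 0
4: 0
5: 0
19: 1
9: 0
32: 1
31: 0
33: 0
Sum: 0 + 0 + 0 + 0 + 1 + 0 + 1 + 0 + 0 = 2

There are 2 inversions.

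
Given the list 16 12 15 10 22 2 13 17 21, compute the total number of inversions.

Element-by-element contributions:
16: 5
12: 2
15: 3
10: 1
22: 4
2: 0
13: 0
17: 0
21: 0
Sum: 5 + 2 + 3 + 1 + 4 + 0 + 0 + 0 + 0 = 15

15 out-of-order pairs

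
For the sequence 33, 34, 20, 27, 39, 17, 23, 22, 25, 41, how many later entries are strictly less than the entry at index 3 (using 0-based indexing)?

4 such elements

The element at index 3 is 27.
Elements after it: 39, 17, 23, 22, 25, 41
Those smaller than 27: 17, 23, 22, 25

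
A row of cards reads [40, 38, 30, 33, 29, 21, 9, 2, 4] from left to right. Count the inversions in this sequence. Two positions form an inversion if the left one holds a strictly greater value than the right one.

Count, for each position, how many later elements it exceeds:
40: 8
38: 7
30: 5
33: 5
29: 4
21: 3
9: 2
2: 0
4: 0
Sum: 8 + 7 + 5 + 5 + 4 + 3 + 2 + 0 + 0 = 34

34 inversions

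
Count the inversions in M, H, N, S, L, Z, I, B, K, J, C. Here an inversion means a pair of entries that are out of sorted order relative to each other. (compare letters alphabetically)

Count, for each position, how many later elements it exceeds:
M: 7
H: 2
N: 6
S: 6
L: 5
Z: 5
I: 2
B: 0
K: 2
J: 1
C: 0
Sum: 7 + 2 + 6 + 6 + 5 + 5 + 2 + 0 + 2 + 1 + 0 = 36

There are 36 inversions.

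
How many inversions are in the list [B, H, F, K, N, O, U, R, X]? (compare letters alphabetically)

2

For each element, count later entries that are smaller:
B → none → 0
H → F → 1
F → none → 0
K → none → 0
N → none → 0
O → none → 0
U → R → 1
R → none → 0
X → none → 0
Sum: 0 + 1 + 0 + 0 + 0 + 0 + 1 + 0 + 0 = 2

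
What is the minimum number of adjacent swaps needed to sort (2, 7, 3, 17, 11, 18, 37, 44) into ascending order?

2

Minimum adjacent swaps = number of inversions (each swap of adjacent out-of-order elements removes one inversion and no swap can remove more).
Count inversions — for each element, later elements that are smaller:
2: none → 0
7: 3 → 1
3: none → 0
17: 11 → 1
11: none → 0
18: none → 0
37: none → 0
44: none → 0
Total inversions: 0 + 1 + 0 + 1 + 0 + 0 + 0 + 0 = 2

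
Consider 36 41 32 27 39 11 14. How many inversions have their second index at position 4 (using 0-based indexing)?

The element at index 4 is 39.
Elements before it: 36, 41, 32, 27
Those larger than 39: 41

1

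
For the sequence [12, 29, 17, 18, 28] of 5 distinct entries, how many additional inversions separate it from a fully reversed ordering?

Maximum inversions for 5 distinct elements is C(5, 2) = 5·4/2 = 10.
Current inversions — for each element, count later smaller elements:
12: 0
29: 3
17: 0
18: 0
28: 0
Current total: 0 + 3 + 0 + 0 + 0 = 3
Shortfall: 10 − 3 = 7

7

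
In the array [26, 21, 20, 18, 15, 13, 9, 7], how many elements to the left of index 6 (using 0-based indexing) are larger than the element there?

6

The element at index 6 is 9.
Elements before it: 26, 21, 20, 18, 15, 13
Those larger than 9: 26, 21, 20, 18, 15, 13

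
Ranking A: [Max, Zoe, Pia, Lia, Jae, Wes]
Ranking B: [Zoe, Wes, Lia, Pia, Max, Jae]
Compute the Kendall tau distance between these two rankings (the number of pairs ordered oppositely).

8

Assign each item its position (1..6) in the first ordering, then rewrite the second ordering as that position sequence:
positions: Max→1, Zoe→2, Pia→3, Lia→4, Jae→5, Wes→6
second ordering as positions: [2, 6, 4, 3, 1, 5]
Discordant pairs = inversions in this position sequence.
2: 1 → 1
6: 4, 3, 1, 5 → 4
4: 3, 1 → 2
3: 1 → 1
1: 0
5: 0
Total: 1 + 4 + 2 + 1 + 0 + 0 = 8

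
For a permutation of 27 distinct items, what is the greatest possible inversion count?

351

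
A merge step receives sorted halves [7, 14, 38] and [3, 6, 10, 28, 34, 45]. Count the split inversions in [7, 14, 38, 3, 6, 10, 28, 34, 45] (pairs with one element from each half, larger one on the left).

For each element r of the right run, count left-run elements greater than r:
r = 3: 7, 14, 38 → 3
r = 6: 7, 14, 38 → 3
r = 10: 14, 38 → 2
r = 28: 38 → 1
r = 34: 38 → 1
r = 45: none → 0
Cross-inversions: 3 + 3 + 2 + 1 + 1 + 0 = 10

10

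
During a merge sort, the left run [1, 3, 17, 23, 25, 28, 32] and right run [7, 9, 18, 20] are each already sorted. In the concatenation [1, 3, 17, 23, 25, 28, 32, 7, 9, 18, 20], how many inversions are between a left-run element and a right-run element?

Count, for every r in R, how many entries of L exceed r:
r = 7: 17, 23, 25, 28, 32 → 5
r = 9: 17, 23, 25, 28, 32 → 5
r = 18: 23, 25, 28, 32 → 4
r = 20: 23, 25, 28, 32 → 4
Cross-inversions: 5 + 5 + 4 + 4 = 18

18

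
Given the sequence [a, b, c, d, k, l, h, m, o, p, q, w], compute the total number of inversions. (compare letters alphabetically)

2 out-of-order pairs

For each element, count later entries that are smaller:
a → none → 0
b → none → 0
c → none → 0
d → none → 0
k → h → 1
l → h → 1
h → none → 0
m → none → 0
o → none → 0
p → none → 0
q → none → 0
w → none → 0
Sum: 0 + 0 + 0 + 0 + 1 + 1 + 0 + 0 + 0 + 0 + 0 + 0 = 2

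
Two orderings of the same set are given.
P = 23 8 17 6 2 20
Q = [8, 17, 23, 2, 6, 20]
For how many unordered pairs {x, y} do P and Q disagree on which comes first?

Assign each item its position (1..6) in the first ordering, then rewrite the second ordering as that position sequence:
positions: 23→1, 8→2, 17→3, 6→4, 2→5, 20→6
second ordering as positions: [2, 3, 1, 5, 4, 6]
Discordant pairs = inversions in this position sequence.
2: 1 → 1
3: 1 → 1
1: 0
5: 4 → 1
4: 0
6: 0
Total: 1 + 1 + 0 + 1 + 0 + 0 = 3

Disagreeing pairs: 3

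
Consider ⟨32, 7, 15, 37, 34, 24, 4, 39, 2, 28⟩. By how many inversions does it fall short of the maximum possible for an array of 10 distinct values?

Maximum inversions for 10 distinct elements is C(10, 2) = 10·9/2 = 45.
Current inversions — for each element, count later smaller elements:
32: 6
7: 2
15: 2
37: 5
34: 4
24: 2
4: 1
39: 2
2: 0
28: 0
Current total: 6 + 2 + 2 + 5 + 4 + 2 + 1 + 2 + 0 + 0 = 24
Shortfall: 45 − 24 = 21

21 inversions short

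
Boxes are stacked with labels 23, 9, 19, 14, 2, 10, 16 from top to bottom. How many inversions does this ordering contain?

13

Count, for each position, how many later elements it exceeds:
23 → 9, 19, 14, 2, 10, 16 → 6
9 → 2 → 1
19 → 14, 2, 10, 16 → 4
14 → 2, 10 → 2
2 → none → 0
10 → none → 0
16 → none → 0
Sum: 6 + 1 + 4 + 2 + 0 + 0 + 0 = 13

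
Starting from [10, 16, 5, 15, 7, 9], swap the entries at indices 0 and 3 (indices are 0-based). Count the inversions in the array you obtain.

Positions 0 and 3 hold 10 and 15; after swapping, the array is [15, 16, 5, 10, 7, 9].
Count, for each position, how many later elements it exceeds:
15 → 5, 10, 7, 9 → 4
16 → 5, 10, 7, 9 → 4
5 → none → 0
10 → 7, 9 → 2
7 → none → 0
9 → none → 0
Sum: 4 + 4 + 0 + 2 + 0 + 0 = 10

10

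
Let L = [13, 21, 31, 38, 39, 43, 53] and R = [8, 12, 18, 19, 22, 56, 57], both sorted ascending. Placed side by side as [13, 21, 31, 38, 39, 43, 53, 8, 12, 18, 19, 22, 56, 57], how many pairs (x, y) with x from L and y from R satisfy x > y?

31 cross-inversions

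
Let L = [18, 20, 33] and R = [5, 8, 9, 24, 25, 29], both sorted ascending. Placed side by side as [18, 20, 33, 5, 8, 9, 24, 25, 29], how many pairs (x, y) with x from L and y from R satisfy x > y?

There are 12 cross-inversions.

Take each right-half value and tally the left-half values above it:
r = 5: 18, 20, 33 → 3
r = 8: 18, 20, 33 → 3
r = 9: 18, 20, 33 → 3
r = 24: 33 → 1
r = 25: 33 → 1
r = 29: 33 → 1
Cross-inversions: 3 + 3 + 3 + 1 + 1 + 1 = 12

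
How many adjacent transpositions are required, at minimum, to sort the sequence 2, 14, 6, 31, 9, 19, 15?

There are 6 swaps.

The minimum number of adjacent swaps to sort an array equals its inversion count, since every such swap removes exactly one inversion.
Count inversions — for each element, later elements that are smaller:
2: none → 0
14: 6, 9 → 2
6: none → 0
31: 9, 19, 15 → 3
9: none → 0
19: 15 → 1
15: none → 0
Total inversions: 0 + 2 + 0 + 3 + 0 + 1 + 0 = 6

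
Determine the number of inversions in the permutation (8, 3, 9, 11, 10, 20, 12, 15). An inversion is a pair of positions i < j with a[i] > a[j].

4 inversions

Count, for each position, how many later elements it exceeds:
8: 1
3: 0
9: 0
11: 1
10: 0
20: 2
12: 0
15: 0
Sum: 1 + 0 + 0 + 1 + 0 + 2 + 0 + 0 = 4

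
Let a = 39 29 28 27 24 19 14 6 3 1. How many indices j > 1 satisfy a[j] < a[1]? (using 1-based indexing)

9

The element at index 1 is 39.
Elements after it: 29, 28, 27, 24, 19, 14, 6, 3, 1
Those smaller than 39: 29, 28, 27, 24, 19, 14, 6, 3, 1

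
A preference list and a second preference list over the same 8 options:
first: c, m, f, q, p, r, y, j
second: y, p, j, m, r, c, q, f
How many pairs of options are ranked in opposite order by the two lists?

Assign each item its position (1..8) in the first ordering, then rewrite the second ordering as that position sequence:
positions: c→1, m→2, f→3, q→4, p→5, r→6, y→7, j→8
second ordering as positions: [7, 5, 8, 2, 6, 1, 4, 3]
Discordant pairs = inversions in this position sequence.
7: 5, 2, 6, 1, 4, 3 → 6
5: 2, 1, 4, 3 → 4
8: 2, 6, 1, 4, 3 → 5
2: 1 → 1
6: 1, 4, 3 → 3
1: 0
4: 3 → 1
3: 0
Total: 6 + 4 + 5 + 1 + 3 + 0 + 1 + 0 = 20

20 pairs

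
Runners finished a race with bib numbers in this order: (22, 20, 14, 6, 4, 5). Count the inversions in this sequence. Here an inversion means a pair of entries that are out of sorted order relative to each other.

Element-by-element contributions:
22 → 20, 14, 6, 4, 5 → 5
20 → 14, 6, 4, 5 → 4
14 → 6, 4, 5 → 3
6 → 4, 5 → 2
4 → none → 0
5 → none → 0
Sum: 5 + 4 + 3 + 2 + 0 + 0 = 14

Inversions: 14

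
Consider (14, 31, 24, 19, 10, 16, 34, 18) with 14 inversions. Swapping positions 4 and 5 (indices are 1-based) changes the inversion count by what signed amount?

Positions 4 and 5 hold 19 and 10; after swapping, the array is [14, 31, 24, 10, 19, 16, 34, 18].
For each element, count later entries that are smaller:
14 → 10 → 1
31 → 24, 10, 19, 16, 18 → 5
24 → 10, 19, 16, 18 → 4
10 → none → 0
19 → 16, 18 → 2
16 → none → 0
34 → 18 → 1
18 → none → 0
Sum: 1 + 5 + 4 + 0 + 2 + 0 + 1 + 0 = 13
Change: 13 − 14 = -1

-1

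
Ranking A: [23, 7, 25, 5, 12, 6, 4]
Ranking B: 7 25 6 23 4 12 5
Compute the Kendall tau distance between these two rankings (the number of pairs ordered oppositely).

There are 8 discordant pairs.

Assign each item its position (1..7) in the first ordering, then rewrite the second ordering as that position sequence:
positions: 23→1, 7→2, 25→3, 5→4, 12→5, 6→6, 4→7
second ordering as positions: [2, 3, 6, 1, 7, 5, 4]
Discordant pairs = inversions in this position sequence.
2: 1 → 1
3: 1 → 1
6: 1, 5, 4 → 3
1: 0
7: 5, 4 → 2
5: 4 → 1
4: 0
Total: 1 + 1 + 3 + 0 + 2 + 1 + 0 = 8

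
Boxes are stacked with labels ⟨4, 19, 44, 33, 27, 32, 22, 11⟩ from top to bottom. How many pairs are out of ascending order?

15 inversions

Sweep left to right; for each value list the smaller values that follow it:
4: 0
19: 1
44: 5
33: 4
27: 2
32: 2
22: 1
11: 0
Sum: 0 + 1 + 5 + 4 + 2 + 2 + 1 + 0 = 15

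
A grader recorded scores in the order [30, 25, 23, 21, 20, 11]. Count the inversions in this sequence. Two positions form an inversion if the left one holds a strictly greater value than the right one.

15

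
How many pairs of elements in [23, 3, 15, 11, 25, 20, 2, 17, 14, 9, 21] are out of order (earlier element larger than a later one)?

29 out-of-order pairs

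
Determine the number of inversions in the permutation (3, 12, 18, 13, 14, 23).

2 out-of-order pairs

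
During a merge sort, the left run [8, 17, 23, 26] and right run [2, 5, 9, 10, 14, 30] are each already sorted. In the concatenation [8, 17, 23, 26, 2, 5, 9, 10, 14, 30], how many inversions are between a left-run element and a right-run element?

Take each right-half value and tally the left-half values above it:
r = 2: 8, 17, 23, 26 → 4
r = 5: 8, 17, 23, 26 → 4
r = 9: 17, 23, 26 → 3
r = 10: 17, 23, 26 → 3
r = 14: 17, 23, 26 → 3
r = 30: none → 0
Cross-inversions: 4 + 4 + 3 + 3 + 3 + 0 = 17

Cross-inversions: 17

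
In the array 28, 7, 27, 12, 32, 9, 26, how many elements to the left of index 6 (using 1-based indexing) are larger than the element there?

4

The element at index 6 is 9.
Elements before it: 28, 7, 27, 12, 32
Those larger than 9: 28, 27, 12, 32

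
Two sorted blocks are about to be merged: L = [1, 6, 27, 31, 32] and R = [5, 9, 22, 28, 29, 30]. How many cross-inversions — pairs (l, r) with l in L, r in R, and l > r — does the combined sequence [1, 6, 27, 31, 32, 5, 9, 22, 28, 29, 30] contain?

Count, for every r in R, how many entries of L exceed r:
r = 5: 6, 27, 31, 32 → 4
r = 9: 27, 31, 32 → 3
r = 22: 27, 31, 32 → 3
r = 28: 31, 32 → 2
r = 29: 31, 32 → 2
r = 30: 31, 32 → 2
Cross-inversions: 4 + 3 + 3 + 2 + 2 + 2 = 16

There are 16 split inversions.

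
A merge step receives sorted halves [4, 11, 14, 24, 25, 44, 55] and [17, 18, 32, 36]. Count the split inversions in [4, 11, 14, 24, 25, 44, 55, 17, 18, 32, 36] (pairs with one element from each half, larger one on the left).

12

Take each right-half value and tally the left-half values above it:
r = 17: 24, 25, 44, 55 → 4
r = 18: 24, 25, 44, 55 → 4
r = 32: 44, 55 → 2
r = 36: 44, 55 → 2
Cross-inversions: 4 + 4 + 2 + 2 = 12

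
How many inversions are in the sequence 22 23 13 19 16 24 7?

Inversions: 13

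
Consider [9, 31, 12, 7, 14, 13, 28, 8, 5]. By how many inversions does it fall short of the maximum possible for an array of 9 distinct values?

14 inversions short

Maximum inversions for 9 distinct elements is C(9, 2) = 9·8/2 = 36.
Current inversions — for each element, count later smaller elements:
9: 3
31: 7
12: 3
7: 1
14: 3
13: 2
28: 2
8: 1
5: 0
Current total: 3 + 7 + 3 + 1 + 3 + 2 + 2 + 1 + 0 = 22
Shortfall: 36 − 22 = 14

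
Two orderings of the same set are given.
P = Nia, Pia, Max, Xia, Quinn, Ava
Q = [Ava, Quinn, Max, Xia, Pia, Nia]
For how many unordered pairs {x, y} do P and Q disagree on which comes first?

14

Assign each item its position (1..6) in the first ordering, then rewrite the second ordering as that position sequence:
positions: Nia→1, Pia→2, Max→3, Xia→4, Quinn→5, Ava→6
second ordering as positions: [6, 5, 3, 4, 2, 1]
Discordant pairs = inversions in this position sequence.
6: 5, 3, 4, 2, 1 → 5
5: 3, 4, 2, 1 → 4
3: 2, 1 → 2
4: 2, 1 → 2
2: 1 → 1
1: 0
Total: 5 + 4 + 2 + 2 + 1 + 0 = 14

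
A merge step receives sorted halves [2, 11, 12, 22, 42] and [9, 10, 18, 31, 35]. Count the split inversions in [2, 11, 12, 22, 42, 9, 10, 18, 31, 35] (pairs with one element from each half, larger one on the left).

12 split inversions

Take each right-half value and tally the left-half values above it:
r = 9: 11, 12, 22, 42 → 4
r = 10: 11, 12, 22, 42 → 4
r = 18: 22, 42 → 2
r = 31: 42 → 1
r = 35: 42 → 1
Cross-inversions: 4 + 4 + 2 + 1 + 1 = 12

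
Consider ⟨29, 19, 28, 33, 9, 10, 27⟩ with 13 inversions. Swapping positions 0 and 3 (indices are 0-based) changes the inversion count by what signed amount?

Positions 0 and 3 hold 29 and 33; after swapping, the array is [33, 19, 28, 29, 9, 10, 27].
Count, for each position, how many later elements it exceeds:
33 → 19, 28, 29, 9, 10, 27 → 6
19 → 9, 10 → 2
28 → 9, 10, 27 → 3
29 → 9, 10, 27 → 3
9 → none → 0
10 → none → 0
27 → none → 0
Sum: 6 + 2 + 3 + 3 + 0 + 0 + 0 = 14
Change: 14 − 13 = +1

+1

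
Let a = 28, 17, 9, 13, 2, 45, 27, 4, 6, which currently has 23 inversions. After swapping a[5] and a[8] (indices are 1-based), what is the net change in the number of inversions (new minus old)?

Positions 5 and 8 hold 2 and 4; after swapping, the array is [28, 17, 9, 13, 4, 45, 27, 2, 6].
Sweep left to right; for each value list the smaller values that follow it:
28 → 17, 9, 13, 4, 27, 2, 6 → 7
17 → 9, 13, 4, 2, 6 → 5
9 → 4, 2, 6 → 3
13 → 4, 2, 6 → 3
4 → 2 → 1
45 → 27, 2, 6 → 3
27 → 2, 6 → 2
2 → none → 0
6 → none → 0
Sum: 7 + 5 + 3 + 3 + 1 + 3 + 2 + 0 + 0 = 24
Change: 24 − 23 = +1

+1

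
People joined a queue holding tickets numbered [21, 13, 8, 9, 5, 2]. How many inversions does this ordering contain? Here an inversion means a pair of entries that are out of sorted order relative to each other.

14

Sweep left to right; for each value list the smaller values that follow it:
21: 5
13: 4
8: 2
9: 2
5: 1
2: 0
Sum: 5 + 4 + 2 + 2 + 1 + 0 = 14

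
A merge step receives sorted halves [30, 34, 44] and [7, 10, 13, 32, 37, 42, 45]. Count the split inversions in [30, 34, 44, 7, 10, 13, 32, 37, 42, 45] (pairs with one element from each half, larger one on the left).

13

For each element r of the right run, count left-run elements greater than r:
r = 7: 30, 34, 44 → 3
r = 10: 30, 34, 44 → 3
r = 13: 30, 34, 44 → 3
r = 32: 34, 44 → 2
r = 37: 44 → 1
r = 42: 44 → 1
r = 45: none → 0
Cross-inversions: 3 + 3 + 3 + 2 + 1 + 1 + 0 = 13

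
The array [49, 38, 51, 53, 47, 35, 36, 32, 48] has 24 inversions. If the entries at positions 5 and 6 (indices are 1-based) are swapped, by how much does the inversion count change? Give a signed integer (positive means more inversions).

Positions 5 and 6 hold 47 and 35; after swapping, the array is [49, 38, 51, 53, 35, 47, 36, 32, 48].
For each element, count later entries that are smaller:
49: 6
38: 3
51: 5
53: 5
35: 1
47: 2
36: 1
32: 0
48: 0
Sum: 6 + 3 + 5 + 5 + 1 + 2 + 1 + 0 + 0 = 23
Change: 23 − 24 = -1

-1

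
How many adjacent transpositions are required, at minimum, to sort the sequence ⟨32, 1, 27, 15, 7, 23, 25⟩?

Minimum adjacent swaps = number of inversions (each swap of adjacent out-of-order elements removes one inversion and no swap can remove more).
Count inversions — for each element, later elements that are smaller:
32: 1, 27, 15, 7, 23, 25 → 6
1: none → 0
27: 15, 7, 23, 25 → 4
15: 7 → 1
7: none → 0
23: none → 0
25: none → 0
Total inversions: 6 + 0 + 4 + 1 + 0 + 0 + 0 = 11

11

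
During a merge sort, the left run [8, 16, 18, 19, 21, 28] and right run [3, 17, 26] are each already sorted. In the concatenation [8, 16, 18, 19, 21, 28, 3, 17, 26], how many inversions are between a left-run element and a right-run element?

For each element r of the right run, count left-run elements greater than r:
r = 3: 8, 16, 18, 19, 21, 28 → 6
r = 17: 18, 19, 21, 28 → 4
r = 26: 28 → 1
Cross-inversions: 6 + 4 + 1 = 11

11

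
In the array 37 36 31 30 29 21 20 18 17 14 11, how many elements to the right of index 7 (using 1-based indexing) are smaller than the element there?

The element at index 7 is 20.
Elements after it: 18, 17, 14, 11
Those smaller than 20: 18, 17, 14, 11

4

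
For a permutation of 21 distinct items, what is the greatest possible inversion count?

The maximum occurs when the array is in strictly decreasing order: every one of the C(21, 2) pairs is inverted.
C(21, 2) = 21·20/2 = 210

Inversions: 210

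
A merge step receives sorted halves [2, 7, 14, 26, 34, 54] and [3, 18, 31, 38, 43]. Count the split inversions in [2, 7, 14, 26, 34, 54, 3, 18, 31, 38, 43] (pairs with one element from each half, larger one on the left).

12

Count, for every r in R, how many entries of L exceed r:
r = 3: 7, 14, 26, 34, 54 → 5
r = 18: 26, 34, 54 → 3
r = 31: 34, 54 → 2
r = 38: 54 → 1
r = 43: 54 → 1
Cross-inversions: 5 + 3 + 2 + 1 + 1 = 12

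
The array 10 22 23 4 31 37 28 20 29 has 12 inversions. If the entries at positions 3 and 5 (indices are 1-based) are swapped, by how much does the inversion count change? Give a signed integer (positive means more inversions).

+1

Positions 3 and 5 hold 23 and 31; after swapping, the array is [10, 22, 31, 4, 23, 37, 28, 20, 29].
Element-by-element contributions:
10 → 4 → 1
22 → 4, 20 → 2
31 → 4, 23, 28, 20, 29 → 5
4 → none → 0
23 → 20 → 1
37 → 28, 20, 29 → 3
28 → 20 → 1
20 → none → 0
29 → none → 0
Sum: 1 + 2 + 5 + 0 + 1 + 3 + 1 + 0 + 0 = 13
Change: 13 − 12 = +1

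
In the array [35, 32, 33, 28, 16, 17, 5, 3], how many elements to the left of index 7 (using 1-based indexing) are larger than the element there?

6

The element at index 7 is 5.
Elements before it: 35, 32, 33, 28, 16, 17
Those larger than 5: 35, 32, 33, 28, 16, 17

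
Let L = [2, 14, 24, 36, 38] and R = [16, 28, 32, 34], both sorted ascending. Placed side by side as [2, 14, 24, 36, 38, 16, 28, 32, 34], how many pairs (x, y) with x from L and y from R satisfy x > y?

9 cross-inversions

Count, for every r in R, how many entries of L exceed r:
r = 16: 24, 36, 38 → 3
r = 28: 36, 38 → 2
r = 32: 36, 38 → 2
r = 34: 36, 38 → 2
Cross-inversions: 3 + 2 + 2 + 2 = 9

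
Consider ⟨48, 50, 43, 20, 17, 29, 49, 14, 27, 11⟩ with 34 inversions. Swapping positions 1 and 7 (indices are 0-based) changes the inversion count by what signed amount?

-11

Positions 1 and 7 hold 50 and 14; after swapping, the array is [48, 14, 43, 20, 17, 29, 49, 50, 27, 11].
Count, for each position, how many later elements it exceeds:
48 → 14, 43, 20, 17, 29, 27, 11 → 7
14 → 11 → 1
43 → 20, 17, 29, 27, 11 → 5
20 → 17, 11 → 2
17 → 11 → 1
29 → 27, 11 → 2
49 → 27, 11 → 2
50 → 27, 11 → 2
27 → 11 → 1
11 → none → 0
Sum: 7 + 1 + 5 + 2 + 1 + 2 + 2 + 2 + 1 + 0 = 23
Change: 23 − 34 = -11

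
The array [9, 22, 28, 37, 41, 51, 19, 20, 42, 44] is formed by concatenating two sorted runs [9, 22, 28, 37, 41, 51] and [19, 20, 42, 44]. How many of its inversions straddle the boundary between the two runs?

12 split inversions

Take each right-half value and tally the left-half values above it:
r = 19: 22, 28, 37, 41, 51 → 5
r = 20: 22, 28, 37, 41, 51 → 5
r = 42: 51 → 1
r = 44: 51 → 1
Cross-inversions: 5 + 5 + 1 + 1 = 12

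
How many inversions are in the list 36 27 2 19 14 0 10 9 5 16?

31 out-of-order pairs

For each element, count later entries that are smaller:
36 → 27, 2, 19, 14, 0, 10, 9, 5, 16 → 9
27 → 2, 19, 14, 0, 10, 9, 5, 16 → 8
2 → 0 → 1
19 → 14, 0, 10, 9, 5, 16 → 6
14 → 0, 10, 9, 5 → 4
0 → none → 0
10 → 9, 5 → 2
9 → 5 → 1
5 → none → 0
16 → none → 0
Sum: 9 + 8 + 1 + 6 + 4 + 0 + 2 + 1 + 0 + 0 = 31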